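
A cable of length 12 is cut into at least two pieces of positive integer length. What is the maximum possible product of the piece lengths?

Let m[k] be the best product for length k (with at least one cut). For each first piece i, the rest contributes max(k−i, m[k−i]).
m[2] = 1·max(1,0) = 1·1 = 1
m[3] = max(1·2, 2·1) = 2
m[4] = max(1·3, 2·2, 3·1) = 4
m[5] = max(1·4, 2·3, 3·2, 4·1) = 6
m[6] = max(1·6, 2·4, 3·3, 4·2, 5·1) = 9
m[7] = max(1·9, 2·6, 3·4, 4·3, 5·2, 6·1) = 12
m[8] = max(1·12, 2·9, 3·6, …, 6·2, 7·1) = 18
m[9] = max(1·18, 2·12, 3·9, …, 7·2, 8·1) = 27
m[10] = max(1·27, 2·18, 3·12, …, 8·2, 9·1) = 36
m[11] = max(1·36, 2·27, 3·18, …, 9·2, 10·1) = 54
m[12] = max(1·54, 2·36, 3·27, …, 10·2, 11·1) = 81
One optimal split: 3 + 3 + 3 + 3; product 3·3·3·3 = 81.

81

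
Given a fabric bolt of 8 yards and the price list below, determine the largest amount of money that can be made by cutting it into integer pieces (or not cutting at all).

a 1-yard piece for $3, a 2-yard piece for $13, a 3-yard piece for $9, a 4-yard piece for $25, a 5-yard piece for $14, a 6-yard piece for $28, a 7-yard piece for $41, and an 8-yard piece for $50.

Let v[k] be the best obtainable value from length k. For each k, try every first piece i and keep the best of price[i] + v[k−i].
v[1] = 3
v[2] = 13
v[3] = 16  (first piece 1, then v[2]=13)
v[4] = 26  (first piece 2, then v[2]=13)
v[5] = 29  (first piece 1, then v[4]=26)
v[6] = 39  (first piece 2, then v[4]=26)
v[7] = 42  (first piece 1, then v[6]=39)
v[8] = 52  (first piece 2, then v[6]=39)
One optimal cutting: 2 + 2 + 2 + 2 → $13 + $13 + $13 + $13 = $52.

52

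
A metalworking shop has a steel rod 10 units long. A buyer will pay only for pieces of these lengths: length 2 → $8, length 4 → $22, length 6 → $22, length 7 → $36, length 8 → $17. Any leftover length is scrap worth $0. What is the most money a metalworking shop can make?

Consider every possible first cut. f[k] is the best of p[i]+f[k−i] over all sellable i≤k.
f[1] = 0
f[2] = 8
f[3] = 8
f[4] = 22
f[5] = 22
f[6] = 30  (first piece 2, then f[4]=22)
f[7] = 36
f[8] = 44  (first piece 4, then f[4]=22)
f[9] = 44
f[10] = 52  (first piece 2, then f[8]=44)
One optimal cutting: 4 + 4 + 2 → $52.

52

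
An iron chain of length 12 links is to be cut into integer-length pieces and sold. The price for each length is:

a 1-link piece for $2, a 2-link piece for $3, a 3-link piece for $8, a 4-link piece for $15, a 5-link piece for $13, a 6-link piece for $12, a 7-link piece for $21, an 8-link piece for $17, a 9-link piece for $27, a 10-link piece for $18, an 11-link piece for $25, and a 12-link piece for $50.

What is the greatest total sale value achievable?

50

Build R[k] bottom-up: R[k] = max over allowed piece i of (p[i] + R[k−i]).
R[1] = 2
R[2] = 4  (first piece 1, then R[1]=2)
R[3] = 8
R[4] = 15
R[5] = 17  (first piece 1, then R[4]=15)
R[6] = 19  (first piece 1, then R[5]=17)
R[7] = 23  (first piece 3, then R[4]=15)
R[8] = 30  (first piece 4, then R[4]=15)
R[9] = 32  (first piece 1, then R[8]=30)
R[10] = 34  (first piece 1, then R[9]=32)
R[11] = 38  (first piece 3, then R[8]=30)
R[12] = 50
Best is to sell the whole 12-link piece uncut for $50.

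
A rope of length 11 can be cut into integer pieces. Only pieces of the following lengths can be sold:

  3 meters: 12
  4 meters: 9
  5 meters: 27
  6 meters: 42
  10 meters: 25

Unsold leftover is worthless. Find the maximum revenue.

69

Consider every possible first cut. best[k] is the best of p[i]+best[k−i] over all sellable i≤k.
best[1] = 0
best[2] = 0
best[3] = 12
best[4] = 12
best[5] = 27
best[6] = 42
best[7] = 42
best[8] = 42
best[9] = 54  (first piece 3, then best[6]=42)
best[10] = 54
best[11] = 69  (first piece 5, then best[6]=42)
One optimal cutting: 6 + 5 → 69.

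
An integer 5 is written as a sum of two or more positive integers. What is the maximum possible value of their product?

Fill g[k] for k=2..5: at each k try every first piece i and multiply by the better of (k−i) uncut or g[k−i].
g[2] = 1×max(1,0) = 1×1 = 1
g[3] = 1×max(2,1) = 1×2 = 2
g[4] = 2×max(2,1) = 2×2 = 4
g[5] = 2×max(3,2) = 2×3 = 6
One optimal split: 3 + 2; product 3×2 = 6.

6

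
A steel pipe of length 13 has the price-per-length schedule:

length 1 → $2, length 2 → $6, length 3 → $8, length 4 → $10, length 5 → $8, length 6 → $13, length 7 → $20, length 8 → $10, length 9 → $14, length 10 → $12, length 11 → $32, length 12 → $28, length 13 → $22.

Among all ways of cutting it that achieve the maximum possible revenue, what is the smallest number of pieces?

Let r[k] be the best obtainable value from length k. For each k, try every first piece i and keep the best of price[i] + r[k−i].
r[1] = 2
r[2] = 6
r[3] = 8  (first piece 1, then r[2]=6)
r[4] = 12  (first piece 2, then r[2]=6)
r[5] = 14  (first piece 1, then r[4]=12)
r[6] = 18  (first piece 2, then r[4]=12)
r[7] = 20  (first piece 1, then r[6]=18)
r[8] = 24  (first piece 2, then r[6]=18)
r[9] = 26  (first piece 1, then r[8]=24)
r[10] = 30  (first piece 2, then r[8]=24)
r[11] = 32  (first piece 1, then r[10]=30)
r[12] = 36  (first piece 2, then r[10]=30)
r[13] = 38  (first piece 1, then r[12]=36)
Maximum revenue is $38.
Now minimize piece count subject to staying optimal: for each k, pieces[k] = 1 + min over i with p[i]+r[k−i]=r[k] of pieces[k−i].
pieces[10] = 5
pieces[11] = 1
pieces[12] = 6
pieces[13] = 2

2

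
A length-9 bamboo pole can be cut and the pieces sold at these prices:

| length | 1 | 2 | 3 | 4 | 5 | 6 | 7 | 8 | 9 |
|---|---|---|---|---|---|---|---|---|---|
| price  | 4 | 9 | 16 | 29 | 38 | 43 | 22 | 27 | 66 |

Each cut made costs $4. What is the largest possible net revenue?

Build r[k] bottom-up: r[k] = max over allowed piece i of (p[i] + r[k−i]) − 4 per cut.
r[1] = 4
r[2] = max(4+4-4, 9+0) = 9
r[3] = max(4+9-4, 9+4-4, 16+0) = 16
r[4] = max(4+16-4, 9+9-4, 16+4-4, 29+0) = 29
r[5] = max(4+29-4, 9+16-4, 16+9-4, 29+4-4, 38+0) = 38
r[6] = max(4+38-4, 9+29-4, 16+16-4, 29+9-4, 38+4-4, 43+0) = 43
r[7] = max(4+43-4, 9+38-4, 16+29-4, …, 43+4-4, 22+0) = 43
r[8] = max(4+43-4, 9+43-4, 16+38-4, …, 22+4-4, 27+0) = 54
r[9] = max(4+54-4, 9+43-4, 16+43-4, …, 27+4-4, 66+0) = 66
Best is to make no cuts and sell whole for $66.

66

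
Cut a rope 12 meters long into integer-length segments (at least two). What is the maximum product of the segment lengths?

81

Let m[k] be the best product for length k (with at least one cut). For each first piece i, the rest contributes max(k−i, m[k−i]).
m[2] = 1×max(1,0) = 1×1 = 1
m[3] = 1×max(2,1) = 1×2 = 2
m[4] = 2×max(2,1) = 2×2 = 4
m[5] = 2×max(3,2) = 2×3 = 6
m[6] = 3×max(3,2) = 3×3 = 9
m[7] = 2×max(5,6) = 2×6 = 12
m[8] = 2×max(6,9) = 2×9 = 18
m[9] = 3×max(6,9) = 3×9 = 27
m[10] = 2×max(8,18) = 2×18 = 36
m[11] = 2×max(9,27) = 2×27 = 54
m[12] = 3×max(9,27) = 3×27 = 81
One optimal split: 3 + 3 + 3 + 3; product 3×3×3×3 = 81.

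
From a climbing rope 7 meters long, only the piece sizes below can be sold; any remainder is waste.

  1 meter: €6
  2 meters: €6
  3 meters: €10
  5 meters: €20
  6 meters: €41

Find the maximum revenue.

Let f[k] be the best obtainable value from length k. For each k, try every first piece i and keep the best of price[i] + f[k−i].
f[1] = 6
f[2] = 12  (first piece 1, then f[1]=6)
f[3] = 18  (first piece 1, then f[2]=12)
f[4] = 24  (first piece 1, then f[3]=18)
f[5] = 30  (first piece 1, then f[4]=24)
f[6] = 41
f[7] = 47  (first piece 1, then f[6]=41)
One optimal cutting: 6 + 1 → €47.

47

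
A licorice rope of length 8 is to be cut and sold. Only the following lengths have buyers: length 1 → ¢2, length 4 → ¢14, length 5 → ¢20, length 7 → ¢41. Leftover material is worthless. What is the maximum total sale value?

Consider every possible first cut. f[k] is the best of p[i]+f[k−i] over all sellable i≤k.
f[1] = 2
f[2] = 4  (first piece 1, then f[1]=2)
f[3] = 6  (first piece 1, then f[2]=4)
f[4] = 14
f[5] = 20
f[6] = 22  (first piece 1, then f[5]=20)
f[7] = 41
f[8] = 43  (first piece 1, then f[7]=41)
One optimal cutting: 7 + 1 → ¢43.

43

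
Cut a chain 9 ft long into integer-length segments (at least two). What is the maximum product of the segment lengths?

27

Define prod[k] = max over 1≤i<k of i · max(k−i, prod[k−i]); the inner max lets the remainder stay uncut if that's better.
prod[2] = 1*max(1,0) = 1*1 = 1
prod[3] = 1*max(2,1) = 1*2 = 2
prod[4] = 2*max(2,1) = 2*2 = 4
prod[5] = 2*max(3,2) = 2*3 = 6
prod[6] = 3*max(3,2) = 3*3 = 9
prod[7] = 2*max(5,6) = 2*6 = 12
prod[8] = 2*max(6,9) = 2*9 = 18
prod[9] = 3*max(6,9) = 3*9 = 27
One optimal split: 3 + 3 + 3; product 3*3*3 = 27.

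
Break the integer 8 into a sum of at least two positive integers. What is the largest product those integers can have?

Define m[k] = max over 1≤i<k of i · max(k−i, m[k−i]); the inner max lets the remainder stay uncut if that's better.
m[2] = 1·max(1,0) = 1·1 = 1
m[3] = max(1·2, 2·1) = 2
m[4] = max(1·3, 2·2, 3·1) = 4
m[5] = max(1·4, 2·3, 3·2, 4·1) = 6
m[6] = max(1·6, 2·4, 3·3, 4·2, 5·1) = 9
m[7] = max(1·9, 2·6, 3·4, 4·3, 5·2, 6·1) = 12
m[8] = max(1·12, 2·9, 3·6, …, 6·2, 7·1) = 18
One optimal split: 3 + 3 + 2; product 3·3·2 = 18.

18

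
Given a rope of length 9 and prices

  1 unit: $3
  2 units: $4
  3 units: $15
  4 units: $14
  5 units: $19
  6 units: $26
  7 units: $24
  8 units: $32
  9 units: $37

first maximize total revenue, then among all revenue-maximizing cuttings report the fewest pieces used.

3

Build r[k] bottom-up: r[k] = max over allowed piece i of (p[i] + r[k−i]).
r[1] = 3
r[2] = max(3+3, 4+0) = 6
r[3] = max(3+6, 4+3, 15+0) = 15
r[4] = max(3+15, 4+6, 15+3, 14+0) = 18
r[5] = max(3+18, 4+15, 15+6, 14+3, 19+0) = 21
r[6] = max(3+21, 4+18, 15+15, 14+6, 19+3, 26+0) = 30
r[7] = max(3+30, 4+21, 15+18, …, 26+3, 24+0) = 33
r[8] = max(3+33, 4+30, 15+21, …, 24+3, 32+0) = 36
r[9] = max(3+36, 4+33, 15+30, …, 32+3, 37+0) = 45
Maximum revenue is $45.
Now minimize piece count subject to staying optimal: for each k, pieces[k] = 1 + min over i with p[i]+r[k−i]=r[k] of pieces[k−i].
pieces[6] = 2
pieces[7] = 3
pieces[8] = 4
pieces[9] = 3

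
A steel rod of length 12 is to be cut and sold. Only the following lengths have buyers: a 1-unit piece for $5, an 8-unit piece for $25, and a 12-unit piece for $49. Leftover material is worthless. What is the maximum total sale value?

60

Build r[k] bottom-up: r[k] = max over allowed piece i of (p[i] + r[k−i]).
r[1] = 5
r[2] = 10  (first piece 1, then r[1]=5)
r[3] = 15  (first piece 1, then r[2]=10)
r[4] = 20  (first piece 1, then r[3]=15)
r[5] = 25  (first piece 1, then r[4]=20)
r[6] = 30  (first piece 1, then r[5]=25)
r[7] = 35  (first piece 1, then r[6]=30)
r[8] = max(5+35, 25+0) = 40
r[9] = max(5+40, 25+5) = 45
r[10] = max(5+45, 25+10) = 50
r[11] = max(5+50, 25+15) = 55
r[12] = max(5+55, 25+20, 49+0) = 60
One optimal cutting: 1 + 1 + 1 + 1 + 1 + 1 + 1 + 1 + 1 + 1 + 1 + 1 → $60.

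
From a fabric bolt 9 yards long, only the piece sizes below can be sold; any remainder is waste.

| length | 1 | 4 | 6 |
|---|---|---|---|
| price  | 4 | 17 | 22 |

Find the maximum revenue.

38

Build f[k] bottom-up: f[k] = max over allowed piece i of (p[i] + f[k−i]).
f[1] = 4
f[2] = 8  (first piece 1, then f[1]=4)
f[3] = 12  (first piece 1, then f[2]=8)
f[4] = max(4+12, 17+0) = 17
f[5] = max(4+17, 17+4) = 21
f[6] = max(4+21, 17+8, 22+0) = 25
f[7] = max(4+25, 17+12, 22+4) = 29
f[8] = max(4+29, 17+17, 22+8) = 34
f[9] = max(4+34, 17+21, 22+12) = 38
One optimal cutting: 4 + 4 + 1 → $38.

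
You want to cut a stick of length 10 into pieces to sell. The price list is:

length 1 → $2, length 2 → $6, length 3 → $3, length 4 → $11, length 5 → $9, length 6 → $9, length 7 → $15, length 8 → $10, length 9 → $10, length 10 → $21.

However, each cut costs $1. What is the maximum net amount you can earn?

26

Consider every possible first cut. v[k] is the best of p[i]+v[k−i] over all sellable i≤k, charging 1 whenever i<k.
v[1] = 2
v[2] = 6
v[3] = 7  (first piece 1, then v[2]=6)
v[4] = 11  (first piece 2, then v[2]=6)
v[5] = 12  (first piece 1, then v[4]=11)
v[6] = 16  (first piece 2, then v[4]=11)
v[7] = 17  (first piece 1, then v[6]=16)
v[8] = 21  (first piece 2, then v[6]=16)
v[9] = 22  (first piece 1, then v[8]=21)
v[10] = 26  (first piece 2, then v[8]=21)
One optimal plan: pieces 2 + 2 + 2 + 2 + 2 (4 cuts) → $30 − $4 = $26.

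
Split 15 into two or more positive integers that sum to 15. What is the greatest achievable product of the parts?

243

Define g[k] = max over 1≤i<k of i · max(k−i, g[k−i]); the inner max lets the remainder stay uncut if that's better.
g[2] = 1*max(1,0) = 1*1 = 1
g[3] = max(1*2, 2*1) = 2
g[4] = max(1*3, 2*2, 3*1) = 4
g[5] = max(1*4, 2*3, 3*2, 4*1) = 6
g[6] = max(1*6, 2*4, 3*3, 4*2, 5*1) = 9
g[7] = max(1*9, 2*6, 3*4, 4*3, 5*2, 6*1) = 12
g[8] = max(1*12, 2*9, 3*6, …, 6*2, 7*1) = 18
g[9] = max(1*18, 2*12, 3*9, …, 7*2, 8*1) = 27
g[10] = max(1*27, 2*18, 3*12, …, 8*2, 9*1) = 36
g[11] = max(1*36, 2*27, 3*18, …, 9*2, 10*1) = 54
g[12] = max(1*54, 2*36, 3*27, …, 10*2, 11*1) = 81
g[13] = max(1*81, 2*54, 3*36, …, 11*2, 12*1) = 108
g[14] = max(1*108, 2*81, 3*54, …, 12*2, 13*1) = 162
g[15] = max(1*162, 2*108, 3*81, …, 13*2, 14*1) = 243
One optimal split: 3 + 3 + 3 + 3 + 3; product 3*3*3*3*3 = 243.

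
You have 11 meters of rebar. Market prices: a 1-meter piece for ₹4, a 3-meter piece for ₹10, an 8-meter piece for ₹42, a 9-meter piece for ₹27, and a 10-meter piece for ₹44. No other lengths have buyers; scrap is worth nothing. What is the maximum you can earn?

54

Build f[k] bottom-up: f[k] = max over allowed piece i of (p[i] + f[k−i]).
f[1] = 4
f[2] = 8  (first piece 1, then f[1]=4)
f[3] = max(4+8, 10+0) = 12
f[4] = max(4+12, 10+4) = 16
f[5] = max(4+16, 10+8) = 20
f[6] = max(4+20, 10+12) = 24
f[7] = max(4+24, 10+16) = 28
f[8] = max(4+28, 10+20, 42+0) = 42
f[9] = max(4+42, 10+24, 42+4, 27+0) = 46
f[10] = max(4+46, 10+28, 42+8, 27+4, 44+0) = 50
f[11] = max(4+50, 10+42, 42+12, 27+8, 44+4) = 54
One optimal cutting: 8 + 1 + 1 + 1 → ₹54.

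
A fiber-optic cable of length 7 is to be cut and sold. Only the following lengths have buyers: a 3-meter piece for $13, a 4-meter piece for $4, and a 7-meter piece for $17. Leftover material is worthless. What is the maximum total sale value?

Consider every possible first cut. r[k] is the best of p[i]+r[k−i] over all sellable i≤k.
r[1] = 0
r[2] = 0
r[3] = 13
r[4] = 13
r[5] = 13
r[6] = 26  (first piece 3, then r[3]=13)
r[7] = 26
One optimal cutting: pieces 3 + 3 with 1 meter of scrap → $26.

26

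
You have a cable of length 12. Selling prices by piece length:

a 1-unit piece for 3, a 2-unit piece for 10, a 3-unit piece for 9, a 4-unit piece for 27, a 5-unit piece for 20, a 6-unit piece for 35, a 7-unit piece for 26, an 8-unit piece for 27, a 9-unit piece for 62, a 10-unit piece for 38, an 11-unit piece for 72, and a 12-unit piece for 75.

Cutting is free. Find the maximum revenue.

81

Let R[k] be the best obtainable value from length k. For each k, try every first piece i and keep the best of price[i] + R[k−i].
R[1] = 3
R[2] = max(3+3, 10+0) = 10
R[3] = max(3+10, 10+3, 9+0) = 13
R[4] = max(3+13, 10+10, 9+3, 27+0) = 27
R[5] = max(3+27, 10+13, 9+10, 27+3, 20+0) = 30
R[6] = max(3+30, 10+27, 9+13, 27+10, 20+3, 35+0) = 37
R[7] = max(3+37, 10+30, 9+27, …, 35+3, 26+0) = 40
R[8] = max(3+40, 10+37, 9+30, …, 26+3, 27+0) = 54
R[9] = max(3+54, 10+40, 9+37, …, 27+3, 62+0) = 62
R[10] = max(3+62, 10+54, 9+40, …, 62+3, 38+0) = 65
R[11] = max(3+65, 10+62, 9+54, …, 38+3, 72+0) = 72
R[12] = max(3+72, 10+65, 9+62, …, 72+3, 75+0) = 81
One optimal cutting: 4 + 4 + 4 → 27 + 27 + 27 = 81.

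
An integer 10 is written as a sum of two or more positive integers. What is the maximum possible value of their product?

Define m[k] = max over 1≤i<k of i · max(k−i, m[k−i]); the inner max lets the remainder stay uncut if that's better.
Small cases: m[2]=1, m[3]=2, m[4]=4, m[5]=6.
m[6] = max(1*6, 2*4, 3*3, 4*2, 5*1) = 9
m[7] = max(1*9, 2*6, 3*4, 4*3, 5*2, 6*1) = 12
m[8] = max(1*12, 2*9, 3*6, …, 6*2, 7*1) = 18
m[9] = max(1*18, 2*12, 3*9, …, 7*2, 8*1) = 27
m[10] = max(1*27, 2*18, 3*12, …, 8*2, 9*1) = 36
One optimal split: 3 + 3 + 2 + 2; product 3*3*2*2 = 36.

36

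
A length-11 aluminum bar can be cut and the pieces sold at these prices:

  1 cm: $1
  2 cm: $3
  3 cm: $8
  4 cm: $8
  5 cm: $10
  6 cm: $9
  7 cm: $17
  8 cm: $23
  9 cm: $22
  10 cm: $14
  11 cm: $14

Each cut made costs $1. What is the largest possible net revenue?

Build r[k] bottom-up: r[k] = max over allowed piece i of (p[i] + r[k−i]) − 1 per cut.
r[1] = 1
r[2] = max(1+1-1, 3+0) = 3
r[3] = max(1+3-1, 3+1-1, 8+0) = 8
r[4] = max(1+8-1, 3+3-1, 8+1-1, 8+0) = 8
r[5] = max(1+8-1, 3+8-1, 8+3-1, 8+1-1, 10+0) = 10
r[6] = max(1+10-1, 3+8-1, 8+8-1, 8+3-1, 10+1-1, 9+0) = 15
r[7] = max(1+15-1, 3+10-1, 8+8-1, …, 9+1-1, 17+0) = 17
r[8] = max(1+17-1, 3+15-1, 8+10-1, …, 17+1-1, 23+0) = 23
r[9] = max(1+23-1, 3+17-1, 8+15-1, …, 23+1-1, 22+0) = 23
r[10] = max(1+23-1, 3+23-1, 8+17-1, …, 22+1-1, 14+0) = 25
r[11] = max(1+25-1, 3+23-1, 8+23-1, …, 14+1-1, 14+0) = 30
One optimal plan: pieces 8 + 3 (1 cut) → $31 − $1 = $30.

30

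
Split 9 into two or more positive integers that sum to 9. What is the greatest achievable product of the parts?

27

Fill g[k] for k=2..9: at each k try every first piece i and multiply by the better of (k−i) uncut or g[k−i].
g[2] = 1×max(1,0) = 1×1 = 1
g[3] = 1×max(2,1) = 1×2 = 2
g[4] = 2×max(2,1) = 2×2 = 4
g[5] = 2×max(3,2) = 2×3 = 6
g[6] = 3×max(3,2) = 3×3 = 9
g[7] = 2×max(5,6) = 2×6 = 12
g[8] = 2×max(6,9) = 2×9 = 18
g[9] = 3×max(6,9) = 3×9 = 27
One optimal split: 3 + 3 + 3; product 3×3×3 = 27.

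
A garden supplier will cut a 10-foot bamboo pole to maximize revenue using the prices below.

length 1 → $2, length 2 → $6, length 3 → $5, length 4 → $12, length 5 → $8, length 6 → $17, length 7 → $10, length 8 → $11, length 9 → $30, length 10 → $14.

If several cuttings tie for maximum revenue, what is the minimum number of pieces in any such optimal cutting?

2

Build r[k] bottom-up: r[k] = max over allowed piece i of (p[i] + r[k−i]).
r[1] = 2
r[2] = max(2+2, 6+0) = 6
r[3] = max(2+6, 6+2, 5+0) = 8
r[4] = max(2+8, 6+6, 5+2, 12+0) = 12
r[5] = max(2+12, 6+8, 5+6, 12+2, 8+0) = 14
r[6] = max(2+14, 6+12, 5+8, 12+6, 8+2, 17+0) = 18
r[7] = max(2+18, 6+14, 5+12, …, 17+2, 10+0) = 20
r[8] = max(2+20, 6+18, 5+14, …, 10+2, 11+0) = 24
r[9] = max(2+24, 6+20, 5+18, …, 11+2, 30+0) = 30
r[10] = max(2+30, 6+24, 5+20, …, 30+2, 14+0) = 32
Maximum revenue is $32.
Now minimize piece count subject to staying optimal: for each k, pieces[k] = 1 + min over i with p[i]+r[k−i]=r[k] of pieces[k−i].
pieces[7] = 3
pieces[8] = 2
pieces[9] = 1
pieces[10] = 2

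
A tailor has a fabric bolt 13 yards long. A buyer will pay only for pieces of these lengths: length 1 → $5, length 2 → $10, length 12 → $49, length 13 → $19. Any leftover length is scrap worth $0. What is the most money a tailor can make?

Consider every possible first cut. f[k] is the best of p[i]+f[k−i] over all sellable i≤k.
f[1] = 5
f[2] = max(5+5, 10+0) = 10
f[3] = max(5+10, 10+5) = 15
f[4] = max(5+15, 10+10) = 20
f[5] = max(5+20, 10+15) = 25
f[6] = max(5+25, 10+20) = 30
f[7] = max(5+30, 10+25) = 35
f[8] = max(5+35, 10+30) = 40
f[9] = max(5+40, 10+35) = 45
f[10] = max(5+45, 10+40) = 50
f[11] = max(5+50, 10+45) = 55
f[12] = max(5+55, 10+50, 49+0) = 60
f[13] = max(5+60, 10+55, 49+5, 19+0) = 65
One optimal cutting: 1 + 1 + 1 + 1 + 1 + 1 + 1 + 1 + 1 + 1 + 1 + 1 + 1 → $65.

65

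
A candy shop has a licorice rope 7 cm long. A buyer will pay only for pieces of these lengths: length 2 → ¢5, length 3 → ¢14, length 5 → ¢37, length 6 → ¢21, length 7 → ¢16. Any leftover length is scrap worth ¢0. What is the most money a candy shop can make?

Build best[k] bottom-up: best[k] = max over allowed piece i of (p[i] + best[k−i]).
best[1] = 0
best[2] = 5
best[3] = max(5+0, 14+0) = 14
best[4] = max(5+5, 14+0) = 14
best[5] = max(5+14, 14+5, 37+0) = 37
best[6] = max(5+14, 14+14, 37+0, 21+0) = 37
best[7] = max(5+37, 14+14, 37+5, 21+0, 16+0) = 42
One optimal cutting: 5 + 2 → ¢42.

42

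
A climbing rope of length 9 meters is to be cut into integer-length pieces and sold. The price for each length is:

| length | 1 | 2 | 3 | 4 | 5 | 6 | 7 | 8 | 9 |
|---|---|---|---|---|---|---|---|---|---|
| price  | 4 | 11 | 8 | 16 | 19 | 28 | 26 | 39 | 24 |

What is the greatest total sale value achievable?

Consider every possible first cut. R[k] is the best of p[i]+R[k−i] over all sellable i≤k.
R[1] = 4
R[2] = max(4+4, 11+0) = 11
R[3] = max(4+11, 11+4, 8+0) = 15
R[4] = max(4+15, 11+11, 8+4, 16+0) = 22
R[5] = max(4+22, 11+15, 8+11, 16+4, 19+0) = 26
R[6] = max(4+26, 11+22, 8+15, 16+11, 19+4, 28+0) = 33
R[7] = max(4+33, 11+26, 8+22, …, 28+4, 26+0) = 37
R[8] = max(4+37, 11+33, 8+26, …, 26+4, 39+0) = 44
R[9] = max(4+44, 11+37, 8+33, …, 39+4, 24+0) = 48
One optimal cutting: 2 + 2 + 2 + 2 + 1 → €11 + €11 + €11 + €11 + €4 = €48.

48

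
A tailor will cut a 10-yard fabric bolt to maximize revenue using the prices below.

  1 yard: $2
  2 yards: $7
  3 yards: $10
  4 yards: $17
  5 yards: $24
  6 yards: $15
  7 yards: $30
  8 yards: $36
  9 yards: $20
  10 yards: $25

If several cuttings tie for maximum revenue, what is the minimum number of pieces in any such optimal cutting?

Build r[k] bottom-up: r[k] = max over allowed piece i of (p[i] + r[k−i]).
r[1] = 2
r[2] = max(2+2, 7+0) = 7
r[3] = max(2+7, 7+2, 10+0) = 10
r[4] = max(2+10, 7+7, 10+2, 17+0) = 17
r[5] = max(2+17, 7+10, 10+7, 17+2, 24+0) = 24
r[6] = max(2+24, 7+17, 10+10, 17+7, 24+2, 15+0) = 26
r[7] = max(2+26, 7+24, 10+17, …, 15+2, 30+0) = 31
r[8] = max(2+31, 7+26, 10+24, …, 30+2, 36+0) = 36
r[9] = max(2+36, 7+31, 10+26, …, 36+2, 20+0) = 41
r[10] = max(2+41, 7+36, 10+31, …, 20+2, 25+0) = 48
Maximum revenue is $48.
Now minimize piece count subject to staying optimal: for each k, pieces[k] = 1 + min over i with p[i]+r[k−i]=r[k] of pieces[k−i].
pieces[7] = 2
pieces[8] = 1
pieces[9] = 2
pieces[10] = 2

2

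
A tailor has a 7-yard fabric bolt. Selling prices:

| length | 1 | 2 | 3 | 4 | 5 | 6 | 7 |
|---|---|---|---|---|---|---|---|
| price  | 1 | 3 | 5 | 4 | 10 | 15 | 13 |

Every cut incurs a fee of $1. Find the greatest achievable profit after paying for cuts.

15

Consider every possible first cut. v[k] is the best of p[i]+v[k−i] over all sellable i≤k, charging 1 whenever i<k.
v[1] = 1
v[2] = max(1+1-1, 3+0) = 3
v[3] = max(1+3-1, 3+1-1, 5+0) = 5
v[4] = max(1+5-1, 3+3-1, 5+1-1, 4+0) = 5
v[5] = max(1+5-1, 3+5-1, 5+3-1, 4+1-1, 10+0) = 10
v[6] = max(1+10-1, 3+5-1, 5+5-1, 4+3-1, 10+1-1, 15+0) = 15
v[7] = max(1+15-1, 3+10-1, 5+5-1, …, 15+1-1, 13+0) = 15
One optimal plan: pieces 6 + 1 (1 cut) → $16 − $1 = $15.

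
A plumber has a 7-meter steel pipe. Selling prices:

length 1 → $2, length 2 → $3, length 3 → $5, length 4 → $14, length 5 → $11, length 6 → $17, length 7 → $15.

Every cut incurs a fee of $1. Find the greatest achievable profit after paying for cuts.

Build v[k] bottom-up: v[k] = max over allowed piece i of (p[i] + v[k−i]) − 1 per cut.
v[1] = 2
v[2] = 3  (first piece 1, then v[1]=2)
v[3] = 5
v[4] = 14
v[5] = 15  (first piece 1, then v[4]=14)
v[6] = 17
v[7] = 18  (first piece 1, then v[6]=17)
One optimal plan: pieces 6 + 1 (1 cut) → $19 − $1 = $18.

18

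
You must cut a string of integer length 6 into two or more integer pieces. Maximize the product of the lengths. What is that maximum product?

9

Fill f[k] for k=2..6: at each k try every first piece i and multiply by the better of (k−i) uncut or f[k−i].
f[2] = 1·max(1,0) = 1·1 = 1
f[3] = max(1·2, 2·1) = 2
f[4] = max(1·3, 2·2, 3·1) = 4
f[5] = max(1·4, 2·3, 3·2, 4·1) = 6
f[6] = max(1·6, 2·4, 3·3, 4·2, 5·1) = 9
One optimal split: 3 + 3; product 3·3 = 9.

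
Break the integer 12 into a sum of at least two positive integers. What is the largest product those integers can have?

81

Define m[k] = max over 1≤i<k of i · max(k−i, m[k−i]); the inner max lets the remainder stay uncut if that's better.
m[2] = 1*max(1,0) = 1*1 = 1
m[3] = 1*max(2,1) = 1*2 = 2
m[4] = 2*max(2,1) = 2*2 = 4
m[5] = 2*max(3,2) = 2*3 = 6
m[6] = 3*max(3,2) = 3*3 = 9
m[7] = 2*max(5,6) = 2*6 = 12
m[8] = 2*max(6,9) = 2*9 = 18
m[9] = 3*max(6,9) = 3*9 = 27
m[10] = 2*max(8,18) = 2*18 = 36
m[11] = 2*max(9,27) = 2*27 = 54
m[12] = 3*max(9,27) = 3*27 = 81
One optimal split: 3 + 3 + 3 + 3; product 3*3*3*3 = 81.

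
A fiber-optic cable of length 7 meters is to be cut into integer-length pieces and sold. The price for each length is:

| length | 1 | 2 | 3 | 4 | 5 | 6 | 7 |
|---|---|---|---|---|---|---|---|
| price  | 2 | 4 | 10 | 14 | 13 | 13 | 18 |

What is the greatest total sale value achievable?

24

Build R[k] bottom-up: R[k] = max over allowed piece i of (p[i] + R[k−i]).
R[1] = 2
R[2] = max(2+2, 4+0) = 4
R[3] = max(2+4, 4+2, 10+0) = 10
R[4] = max(2+10, 4+4, 10+2, 14+0) = 14
R[5] = max(2+14, 4+10, 10+4, 14+2, 13+0) = 16
R[6] = max(2+16, 4+14, 10+10, 14+4, 13+2, 13+0) = 20
R[7] = max(2+20, 4+16, 10+14, …, 13+2, 18+0) = 24
One optimal cutting: 4 + 3 → $14 + $10 = $24.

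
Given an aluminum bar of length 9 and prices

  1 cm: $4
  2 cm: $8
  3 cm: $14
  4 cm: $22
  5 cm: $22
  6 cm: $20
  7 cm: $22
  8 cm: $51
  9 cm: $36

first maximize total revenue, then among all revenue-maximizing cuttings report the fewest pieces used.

2

Consider every possible first cut. r[k] is the best of p[i]+r[k−i] over all sellable i≤k.
r[1] = 4
r[2] = max(4+4, 8+0) = 8
r[3] = max(4+8, 8+4, 14+0) = 14
r[4] = max(4+14, 8+8, 14+4, 22+0) = 22
r[5] = max(4+22, 8+14, 14+8, 22+4, 22+0) = 26
r[6] = max(4+26, 8+22, 14+14, 22+8, 22+4, 20+0) = 30
r[7] = max(4+30, 8+26, 14+22, …, 20+4, 22+0) = 36
r[8] = max(4+36, 8+30, 14+26, …, 22+4, 51+0) = 51
r[9] = max(4+51, 8+36, 14+30, …, 51+4, 36+0) = 55
Maximum revenue is $55.
Now minimize piece count subject to staying optimal: for each k, pieces[k] = 1 + min over i with p[i]+r[k−i]=r[k] of pieces[k−i].
pieces[6] = 2
pieces[7] = 2
pieces[8] = 1
pieces[9] = 2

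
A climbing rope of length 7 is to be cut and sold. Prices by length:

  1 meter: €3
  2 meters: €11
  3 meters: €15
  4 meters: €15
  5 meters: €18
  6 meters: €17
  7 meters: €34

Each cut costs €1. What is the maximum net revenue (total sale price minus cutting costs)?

Consider every possible first cut. r[k] is the best of p[i]+r[k−i] over all sellable i≤k, charging 1 whenever i<k.
r[1] = 3
r[2] = 11
r[3] = 15
r[4] = 21  (first piece 2, then r[2]=11)
r[5] = 25  (first piece 2, then r[3]=15)
r[6] = 31  (first piece 2, then r[4]=21)
r[7] = 35  (first piece 2, then r[5]=25)
One optimal plan: pieces 3 + 2 + 2 (2 cuts) → €37 − €2 = €35.

35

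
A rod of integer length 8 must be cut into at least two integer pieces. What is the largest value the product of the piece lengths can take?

18

Define f[k] = max over 1≤i<k of i · max(k−i, f[k−i]); the inner max lets the remainder stay uncut if that's better.
f[2] = 1·max(1,0) = 1·1 = 1
f[3] = max(1·2, 2·1) = 2
f[4] = max(1·3, 2·2, 3·1) = 4
f[5] = max(1·4, 2·3, 3·2, 4·1) = 6
f[6] = max(1·6, 2·4, 3·3, 4·2, 5·1) = 9
f[7] = max(1·9, 2·6, 3·4, 4·3, 5·2, 6·1) = 12
f[8] = max(1·12, 2·9, 3·6, …, 6·2, 7·1) = 18
One optimal split: 3 + 3 + 2; product 3·3·2 = 18.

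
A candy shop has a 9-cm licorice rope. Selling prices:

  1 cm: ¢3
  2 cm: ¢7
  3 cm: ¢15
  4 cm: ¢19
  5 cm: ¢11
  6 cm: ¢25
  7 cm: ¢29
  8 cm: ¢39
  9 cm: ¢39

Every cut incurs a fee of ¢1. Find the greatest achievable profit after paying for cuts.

43

Build v[k] bottom-up: v[k] = max over allowed piece i of (p[i] + v[k−i]) − 1 per cut.
v[1] = 3
v[2] = max(3+3-1, 7+0) = 7
v[3] = max(3+7-1, 7+3-1, 15+0) = 15
v[4] = max(3+15-1, 7+7-1, 15+3-1, 19+0) = 19
v[5] = max(3+19-1, 7+15-1, 15+7-1, 19+3-1, 11+0) = 21
v[6] = max(3+21-1, 7+19-1, 15+15-1, 19+7-1, 11+3-1, 25+0) = 29
v[7] = max(3+29-1, 7+21-1, 15+19-1, …, 25+3-1, 29+0) = 33
v[8] = max(3+33-1, 7+29-1, 15+21-1, …, 29+3-1, 39+0) = 39
v[9] = max(3+39-1, 7+33-1, 15+29-1, …, 39+3-1, 39+0) = 43
One optimal plan: pieces 3 + 3 + 3 (2 cuts) → ¢45 − ¢2 = ¢43.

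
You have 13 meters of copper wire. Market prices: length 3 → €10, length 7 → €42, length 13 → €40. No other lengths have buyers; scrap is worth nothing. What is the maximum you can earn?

62

Build best[k] bottom-up: best[k] = max over allowed piece i of (p[i] + best[k−i]).
best[1] = 0
best[2] = 0
best[3] = 10
best[4] = 10
best[5] = 10
best[6] = 20  (first piece 3, then best[3]=10)
best[7] = max(10+10, 42+0) = 42
best[8] = max(10+10, 42+0) = 42
best[9] = max(10+20, 42+0) = 42
best[10] = max(10+42, 42+10) = 52
best[11] = max(10+42, 42+10) = 52
best[12] = max(10+42, 42+10) = 52
best[13] = max(10+52, 42+20, 40+0) = 62
One optimal cutting: 7 + 3 + 3 → €62.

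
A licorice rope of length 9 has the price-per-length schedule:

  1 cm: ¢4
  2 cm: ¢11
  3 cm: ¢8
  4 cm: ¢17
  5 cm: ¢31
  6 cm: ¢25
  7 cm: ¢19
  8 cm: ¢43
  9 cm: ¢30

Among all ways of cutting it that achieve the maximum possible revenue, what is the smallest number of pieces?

3

Consider every possible first cut. r[k] is the best of p[i]+r[k−i] over all sellable i≤k.
r[1] = 4
r[2] = 11
r[3] = 15  (first piece 1, then r[2]=11)
r[4] = 22  (first piece 2, then r[2]=11)
r[5] = 31
r[6] = 35  (first piece 1, then r[5]=31)
r[7] = 42  (first piece 2, then r[5]=31)
r[8] = 46  (first piece 1, then r[7]=42)
r[9] = 53  (first piece 2, then r[7]=42)
Maximum revenue is ¢53.
Now minimize piece count subject to staying optimal: for each k, pieces[k] = 1 + min over i with p[i]+r[k−i]=r[k] of pieces[k−i].
pieces[6] = 2
pieces[7] = 2
pieces[8] = 3
pieces[9] = 3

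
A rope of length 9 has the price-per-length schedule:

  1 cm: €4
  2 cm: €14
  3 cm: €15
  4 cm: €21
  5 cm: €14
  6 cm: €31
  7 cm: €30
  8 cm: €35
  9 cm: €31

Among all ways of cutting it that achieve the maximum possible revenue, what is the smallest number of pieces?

Let r[k] be the best obtainable value from length k. For each k, try every first piece i and keep the best of price[i] + r[k−i].
r[1] = 4
r[2] = max(4+4, 14+0) = 14
r[3] = max(4+14, 14+4, 15+0) = 18
r[4] = max(4+18, 14+14, 15+4, 21+0) = 28
r[5] = max(4+28, 14+18, 15+14, 21+4, 14+0) = 32
r[6] = max(4+32, 14+28, 15+18, 21+14, 14+4, 31+0) = 42
r[7] = max(4+42, 14+32, 15+28, …, 31+4, 30+0) = 46
r[8] = max(4+46, 14+42, 15+32, …, 30+4, 35+0) = 56
r[9] = max(4+56, 14+46, 15+42, …, 35+4, 31+0) = 60
Maximum revenue is €60.
Now minimize piece count subject to staying optimal: for each k, pieces[k] = 1 + min over i with p[i]+r[k−i]=r[k] of pieces[k−i].
pieces[6] = 3
pieces[7] = 4
pieces[8] = 4
pieces[9] = 5

5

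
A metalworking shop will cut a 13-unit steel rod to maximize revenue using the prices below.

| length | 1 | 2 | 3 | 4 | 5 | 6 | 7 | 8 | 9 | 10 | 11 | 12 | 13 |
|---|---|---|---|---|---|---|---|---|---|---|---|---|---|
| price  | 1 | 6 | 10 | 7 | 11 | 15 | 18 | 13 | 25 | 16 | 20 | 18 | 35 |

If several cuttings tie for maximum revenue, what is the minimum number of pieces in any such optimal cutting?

5

Consider every possible first cut. r[k] is the best of p[i]+r[k−i] over all sellable i≤k.
r[1] = 1
r[2] = 6
r[3] = 10
r[4] = 12  (first piece 2, then r[2]=6)
r[5] = 16  (first piece 2, then r[3]=10)
r[6] = 20  (first piece 3, then r[3]=10)
r[7] = 22  (first piece 2, then r[5]=16)
r[8] = 26  (first piece 2, then r[6]=20)
r[9] = 30  (first piece 3, then r[6]=20)
r[10] = 32  (first piece 2, then r[8]=26)
r[11] = 36  (first piece 2, then r[9]=30)
r[12] = 40  (first piece 3, then r[9]=30)
r[13] = 42  (first piece 2, then r[11]=36)
Maximum revenue is $42.
Now minimize piece count subject to staying optimal: for each k, pieces[k] = 1 + min over i with p[i]+r[k−i]=r[k] of pieces[k−i].
pieces[10] = 4
pieces[11] = 4
pieces[12] = 4
pieces[13] = 5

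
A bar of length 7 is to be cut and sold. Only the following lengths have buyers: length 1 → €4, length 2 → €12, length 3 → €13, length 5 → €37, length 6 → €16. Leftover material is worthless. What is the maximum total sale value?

Let f[k] be the best obtainable value from length k. For each k, try every first piece i and keep the best of price[i] + f[k−i].
f[1] = 4
f[2] = 12
f[3] = 16  (first piece 1, then f[2]=12)
f[4] = 24  (first piece 2, then f[2]=12)
f[5] = 37
f[6] = 41  (first piece 1, then f[5]=37)
f[7] = 49  (first piece 2, then f[5]=37)
One optimal cutting: 5 + 2 → €49.

49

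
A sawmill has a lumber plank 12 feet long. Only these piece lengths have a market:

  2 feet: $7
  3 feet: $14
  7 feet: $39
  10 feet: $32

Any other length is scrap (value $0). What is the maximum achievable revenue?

Let f[k] be the best obtainable value from length k. For each k, try every first piece i and keep the best of price[i] + f[k−i].
f[1] = 0
f[2] = 7
f[3] = max(7+0, 14+0) = 14
f[4] = max(7+7, 14+0) = 14
f[5] = max(7+14, 14+7) = 21
f[6] = max(7+14, 14+14) = 28
f[7] = max(7+21, 14+14, 39+0) = 39
f[8] = max(7+28, 14+21, 39+0) = 39
f[9] = max(7+39, 14+28, 39+7) = 46
f[10] = max(7+39, 14+39, 39+14, 32+0) = 53
f[11] = max(7+46, 14+39, 39+14, 32+0) = 53
f[12] = max(7+53, 14+46, 39+21, 32+7) = 60
One optimal cutting: 7 + 3 + 2 → $60.

60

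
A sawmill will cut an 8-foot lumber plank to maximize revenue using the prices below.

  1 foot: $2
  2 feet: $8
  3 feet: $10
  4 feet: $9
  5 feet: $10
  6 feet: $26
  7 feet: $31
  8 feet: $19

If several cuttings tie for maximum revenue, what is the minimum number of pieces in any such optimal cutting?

Consider every possible first cut. r[k] is the best of p[i]+r[k−i] over all sellable i≤k.
r[1] = 2
r[2] = max(2+2, 8+0) = 8
r[3] = max(2+8, 8+2, 10+0) = 10
r[4] = max(2+10, 8+8, 10+2, 9+0) = 16
r[5] = max(2+16, 8+10, 10+8, 9+2, 10+0) = 18
r[6] = max(2+18, 8+16, 10+10, 9+8, 10+2, 26+0) = 26
r[7] = max(2+26, 8+18, 10+16, …, 26+2, 31+0) = 31
r[8] = max(2+31, 8+26, 10+18, …, 31+2, 19+0) = 34
Maximum revenue is $34.
Now minimize piece count subject to staying optimal: for each k, pieces[k] = 1 + min over i with p[i]+r[k−i]=r[k] of pieces[k−i].
pieces[5] = 2
pieces[6] = 1
pieces[7] = 1
pieces[8] = 2

2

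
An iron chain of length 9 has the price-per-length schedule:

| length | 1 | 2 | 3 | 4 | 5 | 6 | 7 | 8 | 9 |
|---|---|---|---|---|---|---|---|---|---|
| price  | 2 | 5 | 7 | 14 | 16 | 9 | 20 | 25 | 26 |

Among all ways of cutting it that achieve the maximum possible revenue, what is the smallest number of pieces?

Consider every possible first cut. r[k] is the best of p[i]+r[k−i] over all sellable i≤k.
r[1] = 2
r[2] = max(2+2, 5+0) = 5
r[3] = max(2+5, 5+2, 7+0) = 7
r[4] = max(2+7, 5+5, 7+2, 14+0) = 14
r[5] = max(2+14, 5+7, 7+5, 14+2, 16+0) = 16
r[6] = max(2+16, 5+14, 7+7, 14+5, 16+2, 9+0) = 19
r[7] = max(2+19, 5+16, 7+14, …, 9+2, 20+0) = 21
r[8] = max(2+21, 5+19, 7+16, …, 20+2, 25+0) = 28
r[9] = max(2+28, 5+21, 7+19, …, 25+2, 26+0) = 30
Maximum revenue is $30.
Now minimize piece count subject to staying optimal: for each k, pieces[k] = 1 + min over i with p[i]+r[k−i]=r[k] of pieces[k−i].
pieces[6] = 2
pieces[7] = 2
pieces[8] = 2
pieces[9] = 2

2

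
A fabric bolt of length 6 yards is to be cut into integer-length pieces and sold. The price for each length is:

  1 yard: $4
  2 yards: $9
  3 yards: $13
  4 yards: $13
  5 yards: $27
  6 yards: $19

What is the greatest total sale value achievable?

Consider every possible first cut. r[k] is the best of p[i]+r[k−i] over all sellable i≤k.
r[1] = 4
r[2] = max(4+4, 9+0) = 9
r[3] = max(4+9, 9+4, 13+0) = 13
r[4] = max(4+13, 9+9, 13+4, 13+0) = 18
r[5] = max(4+18, 9+13, 13+9, 13+4, 27+0) = 27
r[6] = max(4+27, 9+18, 13+13, 13+9, 27+4, 19+0) = 31
One optimal cutting: 5 + 1 → $27 + $4 = $31.

31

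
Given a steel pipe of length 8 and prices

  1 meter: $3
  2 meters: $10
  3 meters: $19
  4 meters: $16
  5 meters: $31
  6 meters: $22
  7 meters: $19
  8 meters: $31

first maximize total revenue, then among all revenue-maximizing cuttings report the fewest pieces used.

Let r[k] be the best obtainable value from length k. For each k, try every first piece i and keep the best of price[i] + r[k−i].
r[1] = 3
r[2] = 10
r[3] = 19
r[4] = 22  (first piece 1, then r[3]=19)
r[5] = 31
r[6] = 38  (first piece 3, then r[3]=19)
r[7] = 41  (first piece 1, then r[6]=38)
r[8] = 50  (first piece 3, then r[5]=31)
Maximum revenue is $50.
Now minimize piece count subject to staying optimal: for each k, pieces[k] = 1 + min over i with p[i]+r[k−i]=r[k] of pieces[k−i].
pieces[5] = 1
pieces[6] = 2
pieces[7] = 2
pieces[8] = 2

2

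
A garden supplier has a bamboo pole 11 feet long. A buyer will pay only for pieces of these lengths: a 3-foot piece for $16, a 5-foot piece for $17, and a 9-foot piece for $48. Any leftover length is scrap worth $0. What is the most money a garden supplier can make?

49

Let best[k] be the best obtainable value from length k. For each k, try every first piece i and keep the best of price[i] + best[k−i].
best[1] = 0
best[2] = 0
best[3] = 16
best[4] = 16
best[5] = max(16+0, 17+0) = 17
best[6] = max(16+16, 17+0) = 32
best[7] = max(16+16, 17+0) = 32
best[8] = max(16+17, 17+16) = 33
best[9] = max(16+32, 17+16, 48+0) = 48
best[10] = max(16+32, 17+17, 48+0) = 48
best[11] = max(16+33, 17+32, 48+0) = 49
One optimal cutting: 5 + 3 + 3 → $49.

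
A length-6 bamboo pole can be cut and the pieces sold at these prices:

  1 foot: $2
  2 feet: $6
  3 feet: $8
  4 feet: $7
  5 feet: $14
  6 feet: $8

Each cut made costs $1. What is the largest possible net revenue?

16

Build v[k] bottom-up: v[k] = max over allowed piece i of (p[i] + v[k−i]) − 1 per cut.
v[1] = 2
v[2] = max(2+2-1, 6+0) = 6
v[3] = max(2+6-1, 6+2-1, 8+0) = 8
v[4] = max(2+8-1, 6+6-1, 8+2-1, 7+0) = 11
v[5] = max(2+11-1, 6+8-1, 8+6-1, 7+2-1, 14+0) = 14
v[6] = max(2+14-1, 6+11-1, 8+8-1, 7+6-1, 14+2-1, 8+0) = 16
One optimal plan: pieces 2 + 2 + 2 (2 cuts) → $18 − $2 = $16.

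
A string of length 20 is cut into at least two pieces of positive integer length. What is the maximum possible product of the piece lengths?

Let g[k] be the best product for length k (with at least one cut). For each first piece i, the rest contributes max(k−i, g[k−i]).
g[2] = 1·max(1,0) = 1·1 = 1
g[3] = 1·max(2,1) = 1·2 = 2
g[4] = 2·max(2,1) = 2·2 = 4
g[5] = 2·max(3,2) = 2·3 = 6
g[6] = 3·max(3,2) = 3·3 = 9
g[7] = 2·max(5,6) = 2·6 = 12
g[8] = 2·max(6,9) = 2·9 = 18
g[9] = 3·max(6,9) = 3·9 = 27
g[10] = 2·max(8,18) = 2·18 = 36
g[11] = 2·max(9,27) = 2·27 = 54
g[12] = 3·max(9,27) = 3·27 = 81
g[13] = 2·max(11,54) = 2·54 = 108
g[14] = 2·max(12,81) = 2·81 = 162
g[15] = 3·max(12,81) = 3·81 = 243
g[16] = 2·max(14,162) = 2·162 = 324
g[17] = 2·max(15,243) = 2·243 = 486
g[18] = 3·max(15,243) = 3·243 = 729
g[19] = 2·max(17,486) = 2·486 = 972
g[20] = 2·max(18,729) = 2·729 = 1458
One optimal split: 3 + 3 + 3 + 3 + 3 + 3 + 2; product 3·3·3·3·3·3·2 = 1458.

1458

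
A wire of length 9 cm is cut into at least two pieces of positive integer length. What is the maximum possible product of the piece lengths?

Let g[k] be the best product for length k (with at least one cut). For each first piece i, the rest contributes max(k−i, g[k−i]).
g[2] = 1*max(1,0) = 1*1 = 1
g[3] = max(1*2, 2*1) = 2
g[4] = max(1*3, 2*2, 3*1) = 4
g[5] = max(1*4, 2*3, 3*2, 4*1) = 6
g[6] = max(1*6, 2*4, 3*3, 4*2, 5*1) = 9
g[7] = max(1*9, 2*6, 3*4, 4*3, 5*2, 6*1) = 12
g[8] = max(1*12, 2*9, 3*6, …, 6*2, 7*1) = 18
g[9] = max(1*18, 2*12, 3*9, …, 7*2, 8*1) = 27
One optimal split: 3 + 3 + 3; product 3*3*3 = 27.

27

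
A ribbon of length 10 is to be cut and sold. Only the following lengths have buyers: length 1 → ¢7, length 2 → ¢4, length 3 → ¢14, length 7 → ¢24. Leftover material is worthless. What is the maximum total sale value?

70

Let best[k] be the best obtainable value from length k. For each k, try every first piece i and keep the best of price[i] + best[k−i].
best[1] = 7
best[2] = 14  (first piece 1, then best[1]=7)
best[3] = 21  (first piece 1, then best[2]=14)
best[4] = 28  (first piece 1, then best[3]=21)
best[5] = 35  (first piece 1, then best[4]=28)
best[6] = 42  (first piece 1, then best[5]=35)
best[7] = 49  (first piece 1, then best[6]=42)
best[8] = 56  (first piece 1, then best[7]=49)
best[9] = 63  (first piece 1, then best[8]=56)
best[10] = 70  (first piece 1, then best[9]=63)
One optimal cutting: 1 + 1 + 1 + 1 + 1 + 1 + 1 + 1 + 1 + 1 → ¢70.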